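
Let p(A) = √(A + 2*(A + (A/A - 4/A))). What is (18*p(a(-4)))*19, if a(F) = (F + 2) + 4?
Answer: 684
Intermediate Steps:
a(F) = 6 + F (a(F) = (2 + F) + 4 = 6 + F)
p(A) = √(2 - 8/A + 3*A) (p(A) = √(A + 2*(A + (1 - 4/A))) = √(A + 2*(1 + A - 4/A)) = √(A + (2 - 8/A + 2*A)) = √(2 - 8/A + 3*A))
(18*p(a(-4)))*19 = (18*√(2 - 8/(6 - 4) + 3*(6 - 4)))*19 = (18*√(2 - 8/2 + 3*2))*19 = (18*√(2 - 8*½ + 6))*19 = (18*√(2 - 4 + 6))*19 = (18*√4)*19 = (18*2)*19 = 36*19 = 684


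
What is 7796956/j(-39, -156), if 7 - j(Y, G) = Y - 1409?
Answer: 7796956/1455 ≈ 5358.7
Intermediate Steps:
j(Y, G) = 1416 - Y (j(Y, G) = 7 - (Y - 1409) = 7 - (-1409 + Y) = 7 + (1409 - Y) = 1416 - Y)
7796956/j(-39, -156) = 7796956/(1416 - 1*(-39)) = 7796956/(1416 + 39) = 7796956/1455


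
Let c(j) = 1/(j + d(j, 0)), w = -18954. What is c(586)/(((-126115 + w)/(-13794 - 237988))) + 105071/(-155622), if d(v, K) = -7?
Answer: -2928750226039/4357154088174 ≈ -0.67217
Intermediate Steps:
c(j) = 1/(-7 + j) (c(j) = 1/(j - 7) = 1/(-7 + j))
c(586)/(((-126115 + w)/(-13794 - 237988))) + 105071/(-155622) = 1/((-7 + 586)*(((-126115 - 18954)/(-13794 - 237988)))) + 105071/(-155622) = 1/(579*((-145069/(-251782)))) + 105071*(-1/155622) = 1/(579*((-145069*(-1/251782)))) - 105071/155622 = 1/(579*(145069/251782)) - 105071/155622 = (1/579)*(251782/145069) - 105071/155622 = 251782/83994951 - 105071/155622 = -2928750226039/4357154088174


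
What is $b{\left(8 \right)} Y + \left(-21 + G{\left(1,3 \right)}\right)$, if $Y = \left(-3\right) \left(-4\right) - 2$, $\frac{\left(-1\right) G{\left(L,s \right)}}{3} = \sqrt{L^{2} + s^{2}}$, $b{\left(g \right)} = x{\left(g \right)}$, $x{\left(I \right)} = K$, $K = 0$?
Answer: $-21 - 3 \sqrt{10} \approx -30.487$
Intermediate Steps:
$x{\left(I \right)} = 0$
$b{\left(g \right)} = 0$
$G{\left(L,s \right)} = - 3 \sqrt{L^{2} + s^{2}}$
$Y = 10$ ($Y = 12 - 2 = 10$)
$b{\left(8 \right)} Y + \left(-21 + G{\left(1,3 \right)}\right) = 0 \cdot 10 - \left(21 + 3 \sqrt{1^{2} + 3^{2}}\right) = 0 - \left(21 + 3 \sqrt{1 + 9}\right) = 0 - \left(21 + 3 \sqrt{10}\right) = -21 - 3 \sqrt{10}$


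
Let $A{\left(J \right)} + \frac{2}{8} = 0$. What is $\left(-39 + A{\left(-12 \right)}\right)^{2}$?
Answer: $\frac{24649}{16} \approx 1540.6$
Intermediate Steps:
$A{\left(J \right)} = - \frac{1}{4}$ ($A{\left(J \right)} = - \frac{1}{4} + 0 = - \frac{1}{4}$)
$\left(-39 + A{\left(-12 \right)}\right)^{2} = \left(-39 - \frac{1}{4}\right)^{2} = \left(- \frac{157}{4}\right)^{2} = \frac{24649}{16}$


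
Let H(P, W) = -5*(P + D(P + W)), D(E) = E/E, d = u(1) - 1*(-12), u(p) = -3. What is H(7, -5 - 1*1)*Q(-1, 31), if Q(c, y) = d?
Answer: -360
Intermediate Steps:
d = 9 (d = -3 - 1*(-12) = -3 + 12 = 9)
D(E) = 1
Q(c, y) = 9
H(P, W) = -5 - 5*P (H(P, W) = -5*(P + 1) = -5*(1 + P) = -5 - 5*P)
H(7, -5 - 1*1)*Q(-1, 31) = (-5 - 5*7)*9 = (-5 - 35)*9 = -40*9 = -360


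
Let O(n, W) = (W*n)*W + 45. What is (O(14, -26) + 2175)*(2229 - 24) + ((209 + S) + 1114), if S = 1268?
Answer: 25765811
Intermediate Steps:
O(n, W) = 45 + n*W² (O(n, W) = n*W² + 45 = 45 + n*W²)
(O(14, -26) + 2175)*(2229 - 24) + ((209 + S) + 1114) = ((45 + 14*(-26)²) + 2175)*(2229 - 24) + ((209 + 1268) + 1114) = ((45 + 14*676) + 2175)*2205 + (1477 + 1114) = ((45 + 9464) + 2175)*2205 + 2591 = (9509 + 2175)*2205 + 2591 = 11684*2205 + 2591 = 25763220 + 2591 = 25765811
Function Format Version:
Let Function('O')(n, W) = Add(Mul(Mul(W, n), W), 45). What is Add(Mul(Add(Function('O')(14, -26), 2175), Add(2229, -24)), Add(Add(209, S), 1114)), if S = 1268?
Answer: 25765811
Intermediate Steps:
Function('O')(n, W) = Add(45, Mul(n, Pow(W, 2))) (Function('O')(n, W) = Add(Mul(n, Pow(W, 2)), 45) = Add(45, Mul(n, Pow(W, 2))))
Add(Mul(Add(Function('O')(14, -26), 2175), Add(2229, -24)), Add(Add(209, S), 1114)) = Add(Mul(Add(Add(45, Mul(14, Pow(-26, 2))), 2175), Add(2229, -24)), Add(Add(209, 1268), 1114)) = Add(Mul(Add(Add(45, Mul(14, 676)), 2175), 2205), Add(1477, 1114)) = Add(Mul(Add(Add(45, 9464), 2175), 2205), 2591) = Add(Mul(Add(9509, 2175), 2205), 2591) = Add(Mul(11684, 2205), 2591) = Add(25763220, 2591) = 25765811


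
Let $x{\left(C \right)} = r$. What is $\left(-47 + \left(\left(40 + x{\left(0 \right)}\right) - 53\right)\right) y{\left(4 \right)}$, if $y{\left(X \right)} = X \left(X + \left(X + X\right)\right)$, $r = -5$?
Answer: $-3120$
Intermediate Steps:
$y{\left(X \right)} = 3 X^{2}$ ($y{\left(X \right)} = X \left(X + 2 X\right) = X 3 X = 3 X^{2}$)
$x{\left(C \right)} = -5$
$\left(-47 + \left(\left(40 + x{\left(0 \right)}\right) - 53\right)\right) y{\left(4 \right)} = \left(-47 + \left(\left(40 - 5\right) - 53\right)\right) 3 \cdot 4^{2} = \left(-47 + \left(35 - 53\right)\right) 3 \cdot 16 = \left(-47 - 18\right) 48 = \left(-65\right) 48 = -3120$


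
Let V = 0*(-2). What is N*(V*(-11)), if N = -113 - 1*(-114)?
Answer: 0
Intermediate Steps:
V = 0
N = 1 (N = -113 + 114 = 1)
N*(V*(-11)) = 1*(0*(-11)) = 1*0 = 0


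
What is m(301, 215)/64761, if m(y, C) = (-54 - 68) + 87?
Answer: -35/64761 ≈ -0.00054045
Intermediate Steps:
m(y, C) = -35 (m(y, C) = -122 + 87 = -35)
m(301, 215)/64761 = -35/64761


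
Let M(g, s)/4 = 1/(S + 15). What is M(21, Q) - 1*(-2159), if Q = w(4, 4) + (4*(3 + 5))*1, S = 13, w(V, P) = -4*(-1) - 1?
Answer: 15114/7 ≈ 2159.1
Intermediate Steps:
w(V, P) = 3 (w(V, P) = 4 - 1 = 3)
Q = 35 (Q = 3 + (4*(3 + 5))*1 = 3 + (4*8)*1 = 3 + 32*1 = 3 + 32 = 35)
M(g, s) = ⅐ (M(g, s) = 4/(13 + 15) = 4/28 = 4*(1/28) = ⅐)
M(21, Q) - 1*(-2159) = ⅐ - 1*(-2159) = ⅐ + 2159 = 15114/7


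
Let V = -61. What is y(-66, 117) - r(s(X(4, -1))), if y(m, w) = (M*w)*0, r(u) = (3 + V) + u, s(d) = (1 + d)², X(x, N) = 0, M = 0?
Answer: 57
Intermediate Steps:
r(u) = -58 + u (r(u) = (3 - 61) + u = -58 + u)
y(m, w) = 0 (y(m, w) = (0*w)*0 = 0*0 = 0)
y(-66, 117) - r(s(X(4, -1))) = 0 - (-58 + (1 + 0)²) = 0 - (-58 + 1²) = 0 - (-58 + 1) = 0 - 1*(-57) = 0 + 57 = 57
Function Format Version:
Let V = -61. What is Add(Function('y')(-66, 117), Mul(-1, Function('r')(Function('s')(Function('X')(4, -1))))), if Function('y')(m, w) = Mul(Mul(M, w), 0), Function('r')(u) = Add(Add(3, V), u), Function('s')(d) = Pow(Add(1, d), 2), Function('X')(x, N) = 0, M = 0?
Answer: 57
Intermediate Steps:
Function('r')(u) = Add(-58, u) (Function('r')(u) = Add(Add(3, -61), u) = Add(-58, u))
Function('y')(m, w) = 0 (Function('y')(m, w) = Mul(Mul(0, w), 0) = Mul(0, 0) = 0)
Add(Function('y')(-66, 117), Mul(-1, Function('r')(Function('s')(Function('X')(4, -1))))) = Add(0, Mul(-1, Add(-58, Pow(Add(1, 0), 2)))) = Add(0, Mul(-1, Add(-58, Pow(1, 2)))) = Add(0, Mul(-1, Add(-58, 1))) = Add(0, Mul(-1, -57)) = Add(0, 57) = 57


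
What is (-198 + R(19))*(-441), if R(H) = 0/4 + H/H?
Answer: 86877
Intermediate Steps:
R(H) = 1 (R(H) = 0*(¼) + 1 = 0 + 1 = 1)
(-198 + R(19))*(-441) = (-198 + 1)*(-441) = -197*(-441) = 86877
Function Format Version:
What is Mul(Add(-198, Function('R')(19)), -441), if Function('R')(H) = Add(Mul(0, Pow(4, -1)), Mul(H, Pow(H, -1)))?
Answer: 86877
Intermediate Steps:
Function('R')(H) = 1 (Function('R')(H) = Add(Mul(0, Rational(1, 4)), 1) = Add(0, 1) = 1)
Mul(Add(-198, Function('R')(19)), -441) = Mul(Add(-198, 1), -441) = Mul(-197, -441) = 86877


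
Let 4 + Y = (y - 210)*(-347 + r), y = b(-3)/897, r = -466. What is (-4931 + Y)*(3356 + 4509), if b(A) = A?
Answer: 29991978390/23 ≈ 1.3040e+9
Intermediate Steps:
y = -1/299 (y = -3/897 = -3*1/897 = -1/299 ≈ -0.0033445)
Y = 51047887/299 (Y = -4 + (-1/299 - 210)*(-347 - 466) = -4 - 62791/299*(-813) = -4 + 51049083/299 = 51047887/299 ≈ 1.7073e+5)
(-4931 + Y)*(3356 + 4509) = (-4931 + 51047887/299)*(3356 + 4509) = (49573518/299)*7865 = 29991978390/23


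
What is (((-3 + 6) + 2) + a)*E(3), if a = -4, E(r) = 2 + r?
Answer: 5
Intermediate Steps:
(((-3 + 6) + 2) + a)*E(3) = (((-3 + 6) + 2) - 4)*(2 + 3) = ((3 + 2) - 4)*5 = (5 - 4)*5 = 1*5 = 5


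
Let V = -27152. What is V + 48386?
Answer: 21234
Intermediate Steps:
V + 48386 = -27152 + 48386 = 21234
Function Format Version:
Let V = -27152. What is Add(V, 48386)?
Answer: 21234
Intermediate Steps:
Add(V, 48386) = Add(-27152, 48386) = 21234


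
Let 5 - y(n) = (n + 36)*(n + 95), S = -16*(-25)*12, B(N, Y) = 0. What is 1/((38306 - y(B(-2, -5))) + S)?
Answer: 1/46521 ≈ 2.1496e-5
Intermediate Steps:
S = 4800 (S = 400*12 = 4800)
y(n) = 5 - (36 + n)*(95 + n) (y(n) = 5 - (n + 36)*(n + 95) = 5 - (36 + n)*(95 + n))
1/((38306 - y(B(-2, -5))) + S) = 1/((38306 - (-3415 - 1*0² - 131*0)) + 4800) = 1/((38306 - (-3415 - 1*0 + 0)) + 4800) = 1/((38306 - (-3415 + 0 + 0)) + 4800) = 1/((38306 - 1*(-3415)) + 4800) = 1/((38306 + 3415) + 4800) = 1/(41721 + 4800) = 1/46521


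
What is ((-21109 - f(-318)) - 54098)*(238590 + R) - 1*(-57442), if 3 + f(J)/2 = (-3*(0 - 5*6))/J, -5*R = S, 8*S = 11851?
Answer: -37989836267587/2120 ≈ -1.7920e+10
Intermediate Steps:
S = 11851/8 (S = (1/8)*11851 = 11851/8 ≈ 1481.4)
R = -11851/40 (R = -1/5*11851/8 = -11851/40 ≈ -296.27)
f(J) = -6 + 180/J (f(J) = -6 + 2*((-3*(0 - 5*6))/J) = -6 + 2*((-3*(0 - 30))/J) = -6 + 2*((-3*(-30))/J) = -6 + 2*(90/J) = -6 + 180/J)
((-21109 - f(-318)) - 54098)*(238590 + R) - 1*(-57442) = ((-21109 - (-6 + 180/(-318))) - 54098)*(238590 - 11851/40) - 1*(-57442) = ((-21109 - (-6 + 180*(-1/318))) - 54098)*(9531749/40) + 57442 = ((-21109 - (-6 - 30/53)) - 54098)*(9531749/40) + 57442 = ((-21109 - 1*(-348/53)) - 54098)*(9531749/40) + 57442 = ((-21109 + 348/53) - 54098)*(9531749/40) + 57442 = (-1118429/53 - 54098)*(9531749/40) + 57442 = -3985623/53*9531749/40 + 57442 = -37989958044627/2120 + 57442 = -37989836267587/2120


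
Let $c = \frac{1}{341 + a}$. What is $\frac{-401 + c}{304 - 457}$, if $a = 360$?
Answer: $\frac{93700}{35751} \approx 2.6209$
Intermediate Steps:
$c = \frac{1}{701}$ ($c = \frac{1}{341 + 360} = \frac{1}{701} \approx 0.0014265$)
$\frac{-401 + c}{304 - 457} = \frac{-401 + \frac{1}{701}}{304 - 457} = - \frac{281100}{701 \left(-153\right)} = \left(- \frac{281100}{701}\right) \left(- \frac{1}{153}\right) = \frac{93700}{35751}$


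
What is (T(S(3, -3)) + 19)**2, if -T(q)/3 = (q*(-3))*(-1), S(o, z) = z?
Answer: 2116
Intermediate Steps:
T(q) = -9*q (T(q) = -3*q*(-3)*(-1) = -3*(-3*q)*(-1) = -9*q)
(T(S(3, -3)) + 19)**2 = (-9*(-3) + 19)**2 = (27 + 19)**2 = 46**2 = 2116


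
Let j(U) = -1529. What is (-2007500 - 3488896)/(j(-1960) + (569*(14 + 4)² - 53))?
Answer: -2748198/91387 ≈ -30.072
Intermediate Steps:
(-2007500 - 3488896)/(j(-1960) + (569*(14 + 4)² - 53)) = (-2007500 - 3488896)/(-1529 + (569*(14 + 4)² - 53)) = -5496396/(-1529 + (569*18² - 53)) = -5496396/(-1529 + (569*324 - 53)) = -5496396/(-1529 + (184356 - 53)) = -5496396/(-1529 + 184303) = -5496396/182774 = -5496396*1/182774 = -2748198/91387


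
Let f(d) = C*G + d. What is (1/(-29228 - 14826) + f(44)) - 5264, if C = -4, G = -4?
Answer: -229257017/44054 ≈ -5204.0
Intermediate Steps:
f(d) = 16 + d (f(d) = -4*(-4) + d = 16 + d)
(1/(-29228 - 14826) + f(44)) - 5264 = (1/(-29228 - 14826) + (16 + 44)) - 5264 = (1/(-44054) + 60) - 5264 = (-1/44054 + 60) - 5264 = 2643239/44054 - 5264 = -229257017/44054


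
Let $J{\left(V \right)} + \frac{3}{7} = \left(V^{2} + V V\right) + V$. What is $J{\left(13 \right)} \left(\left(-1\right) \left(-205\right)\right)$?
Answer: $\frac{503070}{7} \approx 71867.0$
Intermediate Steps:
$J{\left(V \right)} = - \frac{3}{7} + V + 2 V^{2}$ ($J{\left(V \right)} = - \frac{3}{7} + \left(\left(V^{2} + V V\right) + V\right) = - \frac{3}{7} + \left(\left(V^{2} + V^{2}\right) + V\right) = - \frac{3}{7} + \left(2 V^{2} + V\right) = - \frac{3}{7} + \left(V + 2 V^{2}\right) = - \frac{3}{7} + V + 2 V^{2}$)
$J{\left(13 \right)} \left(\left(-1\right) \left(-205\right)\right) = \left(- \frac{3}{7} + 13 + 2 \cdot 13^{2}\right) \left(\left(-1\right) \left(-205\right)\right) = \left(- \frac{3}{7} + 13 + 2 \cdot 169\right) 205 = \left(- \frac{3}{7} + 13 + 338\right) 205 = \frac{2454}{7} \cdot 205 = \frac{503070}{7}$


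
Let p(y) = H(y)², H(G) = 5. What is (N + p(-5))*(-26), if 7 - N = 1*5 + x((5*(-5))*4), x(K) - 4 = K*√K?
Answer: -598 - 26000*I ≈ -598.0 - 26000.0*I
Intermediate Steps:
p(y) = 25 (p(y) = 5² = 25)
x(K) = 4 + K^(3/2) (x(K) = 4 + K*√K = 4 + K^(3/2))
N = -2 + 1000*I (N = 7 - (1*5 + (4 + ((5*(-5))*4)^(3/2))) = 7 - (5 + (4 + (-25*4)^(3/2))) = 7 - (5 + (4 + (-100)^(3/2))) = 7 - (5 + (4 - 1000*I)) = 7 - (9 - 1000*I) = 7 + (-9 + 1000*I) = -2 + 1000*I ≈ -2.0 + 1000.0*I)
(N + p(-5))*(-26) = ((-2 + 1000*I) + 25)*(-26) = (23 + 1000*I)*(-26) = -598 - 26000*I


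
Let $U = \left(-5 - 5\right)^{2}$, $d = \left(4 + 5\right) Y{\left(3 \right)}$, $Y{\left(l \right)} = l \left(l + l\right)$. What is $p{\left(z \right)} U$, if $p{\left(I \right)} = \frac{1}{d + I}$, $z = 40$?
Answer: $\frac{50}{101} \approx 0.49505$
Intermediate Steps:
$Y{\left(l \right)} = 2 l^{2}$ ($Y{\left(l \right)} = l 2 l = 2 l^{2}$)
$d = 162$ ($d = \left(4 + 5\right) 2 \cdot 3^{2} = 9 \cdot 2 \cdot 9 = 9 \cdot 18 = 162$)
$U = 100$ ($U = \left(-10\right)^{2} = 100$)
$p{\left(I \right)} = \frac{1}{162 + I}$
$p{\left(z \right)} U = \frac{1}{162 + 40} \cdot 100 = \frac{1}{202} \cdot 100 = \frac{50}{101}$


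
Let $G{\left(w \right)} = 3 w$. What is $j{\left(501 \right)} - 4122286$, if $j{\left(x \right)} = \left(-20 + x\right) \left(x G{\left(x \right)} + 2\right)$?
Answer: $358073119$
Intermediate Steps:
$j{\left(x \right)} = \left(-20 + x\right) \left(2 + 3 x^{2}\right)$ ($j{\left(x \right)} = \left(-20 + x\right) \left(x 3 x + 2\right) = \left(-20 + x\right) \left(3 x^{2} + 2\right) = \left(-20 + x\right) \left(2 + 3 x^{2}\right)$)
$j{\left(501 \right)} - 4122286 = \left(-40 - 60 \cdot 501^{2} + 2 \cdot 501 + 3 \cdot 501^{3}\right) - 4122286 = \left(-40 - 15060060 + 1002 + 3 \cdot 125751501\right) - 4122286 = \left(-40 - 15060060 + 1002 + 377254503\right) - 4122286 = 362195405 - 4122286 = 358073119$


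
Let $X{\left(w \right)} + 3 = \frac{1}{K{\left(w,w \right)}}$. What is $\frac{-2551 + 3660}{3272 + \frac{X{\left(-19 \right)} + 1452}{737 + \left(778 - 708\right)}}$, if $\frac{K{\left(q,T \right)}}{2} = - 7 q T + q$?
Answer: $\frac{4557151596}{13452824675} \approx 0.33875$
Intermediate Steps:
$K{\left(q,T \right)} = 2 q - 14 T q$ ($K{\left(q,T \right)} = 2 \left(- 7 q T + q\right) = 2 \left(- 7 T q + q\right) = 2 \left(q - 7 T q\right) = 2 q - 14 T q$)
$X{\left(w \right)} = -3 + \frac{1}{2 w \left(1 - 7 w\right)}$
$\frac{-2551 + 3660}{3272 + \frac{X{\left(-19 \right)} + 1452}{737 + \left(778 - 708\right)}} = \frac{-2551 + 3660}{3272 + \frac{\frac{-1 - 42 \left(-19\right)^{2} + 6 \left(-19\right)}{2 \left(-19\right) \left(-1 + 7 \left(-19\right)\right)} + 1452}{737 + \left(778 - 708\right)}} = \frac{1109}{3272 + \frac{\frac{1}{2} \left(- \frac{1}{19}\right) \frac{1}{-1 - 133} \left(-1 - 15162 - 114\right) + 1452}{737 + 70}} = \frac{1109}{3272 + \frac{\frac{1}{2} \left(- \frac{1}{19}\right) \frac{1}{-134} \left(-1 - 15162 - 114\right) + 1452}{807}} = \frac{1109}{3272 + \left(\frac{1}{2} \left(- \frac{1}{19}\right) \left(- \frac{1}{134}\right) \left(-15277\right) + 1452\right) \frac{1}{807}} = \frac{1109}{3272 + \left(- \frac{15277}{5092} + 1452\right) \frac{1}{807}} = \frac{1109}{3272 + \frac{7378307}{5092} \cdot \frac{1}{807}} = \frac{1109}{3272 + \frac{7378307}{4109244}} = \frac{1109}{\frac{13452824675}{4109244}} = 1109 \cdot \frac{4109244}{13452824675} = \frac{4557151596}{13452824675}$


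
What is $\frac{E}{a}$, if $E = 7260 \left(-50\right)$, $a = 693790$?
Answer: $- \frac{36300}{69379} \approx -0.52321$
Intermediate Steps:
$E = -363000$
$\frac{E}{a} = - \frac{363000}{693790} = \left(-363000\right) \frac{1}{693790} = - \frac{36300}{69379}$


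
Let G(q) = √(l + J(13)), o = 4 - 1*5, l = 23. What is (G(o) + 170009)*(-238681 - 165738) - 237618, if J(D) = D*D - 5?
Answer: -68755107389 - 404419*√187 ≈ -6.8761e+10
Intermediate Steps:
J(D) = -5 + D² (J(D) = D² - 5 = -5 + D²)
o = -1 (o = 4 - 5 = -1)
G(q) = √187 (G(q) = √(23 + (-5 + 13²)) = √(23 + (-5 + 169)) = √(23 + 164) = √187)
(G(o) + 170009)*(-238681 - 165738) - 237618 = (√187 + 170009)*(-238681 - 165738) - 237618 = (170009 + √187)*(-404419) - 237618 = (-68754869771 - 404419*√187) - 237618 = -68755107389 - 404419*√187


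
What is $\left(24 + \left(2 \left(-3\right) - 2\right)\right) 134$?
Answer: $2144$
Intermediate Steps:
$\left(24 + \left(2 \left(-3\right) - 2\right)\right) 134 = \left(24 - 8\right) 134 = 16 \cdot 134 = 2144$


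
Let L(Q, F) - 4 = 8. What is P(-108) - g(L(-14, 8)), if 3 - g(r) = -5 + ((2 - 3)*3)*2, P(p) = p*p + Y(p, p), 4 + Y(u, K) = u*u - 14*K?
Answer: 24822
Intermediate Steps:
L(Q, F) = 12 (L(Q, F) = 4 + 8 = 12)
Y(u, K) = -4 + u**2 - 14*K (Y(u, K) = -4 + (u*u - 14*K) = -4 + (u**2 - 14*K) = -4 + u**2 - 14*K)
P(p) = -4 - 14*p + 2*p**2 (P(p) = p*p + (-4 + p**2 - 14*p) = p**2 + (-4 + p**2 - 14*p) = -4 - 14*p + 2*p**2)
g(r) = 14 (g(r) = 3 - (-5 + ((2 - 3)*3)*2) = 3 - (-5 - 1*3*2) = 3 - (-5 - 3*2) = 3 - (-5 - 6) = 3 - 1*(-11) = 3 + 11 = 14)
P(-108) - g(L(-14, 8)) = (-4 - 14*(-108) + 2*(-108)**2) - 1*14 = (-4 + 1512 + 2*11664) - 14 = (-4 + 1512 + 23328) - 14 = 24836 - 14 = 24822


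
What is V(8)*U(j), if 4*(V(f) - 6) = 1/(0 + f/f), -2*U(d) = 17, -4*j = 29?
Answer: -425/8 ≈ -53.125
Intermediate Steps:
j = -29/4 (j = -¼*29 = -29/4 ≈ -7.2500)
U(d) = -17/2 (U(d) = -½*17 = -17/2)
V(f) = 25/4 (V(f) = 6 + 1/(4*(0 + f/f)) = 6 + 1/(4*(0 + 1)) = 6 + (¼)/1 = 6 + (¼)*1 = 6 + ¼ = 25/4)
V(8)*U(j) = (25/4)*(-17/2) = -425/8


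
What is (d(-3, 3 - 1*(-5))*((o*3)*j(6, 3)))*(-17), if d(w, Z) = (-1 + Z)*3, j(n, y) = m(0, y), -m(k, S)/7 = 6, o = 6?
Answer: 269892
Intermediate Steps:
m(k, S) = -42 (m(k, S) = -7*6 = -42)
j(n, y) = -42
d(w, Z) = -3 + 3*Z
(d(-3, 3 - 1*(-5))*((o*3)*j(6, 3)))*(-17) = ((-3 + 3*(3 - 1*(-5)))*((6*3)*(-42)))*(-17) = ((-3 + 3*(3 + 5))*(18*(-42)))*(-17) = ((-3 + 3*8)*(-756))*(-17) = ((-3 + 24)*(-756))*(-17) = (21*(-756))*(-17) = -15876*(-17) = 269892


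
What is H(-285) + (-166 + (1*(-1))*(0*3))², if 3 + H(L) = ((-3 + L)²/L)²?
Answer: 1013077729/9025 ≈ 1.1225e+5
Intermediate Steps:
H(L) = -3 + (-3 + L)⁴/L² (H(L) = -3 + ((-3 + L)²/L)² = -3 + (-3 + L)⁴/L²)
H(-285) + (-166 + (1*(-1))*(0*3))² = (-3 + (-3 - 285)⁴/(-285)²) + (-166 + (1*(-1))*(0*3))² = (-3 + (1/81225)*(-288)⁴) + (-166 - 1*0)² = (-3 + (1/81225)*6879707136) + (-166 + 0)² = (-3 + 764411904/9025) + (-166)² = 764384829/9025 + 27556 = 1013077729/9025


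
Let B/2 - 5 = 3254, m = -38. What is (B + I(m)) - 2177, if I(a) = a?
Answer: 4303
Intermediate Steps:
B = 6518 (B = 10 + 2*3254 = 10 + 6508 = 6518)
(B + I(m)) - 2177 = (6518 - 38) - 2177 = 6480 - 2177 = 4303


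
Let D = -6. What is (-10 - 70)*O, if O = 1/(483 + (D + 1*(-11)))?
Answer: -40/233 ≈ -0.17167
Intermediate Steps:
O = 1/466 (O = 1/(483 + (-6 + 1*(-11))) = 1/(483 + (-6 - 11)) = 1/(483 - 17) = 1/466 ≈ 0.0021459)
(-10 - 70)*O = (-10 - 70)*(1/466) = -80*1/466 = -40/233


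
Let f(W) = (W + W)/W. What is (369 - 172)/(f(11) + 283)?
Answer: 197/285 ≈ 0.69123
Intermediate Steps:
f(W) = 2 (f(W) = (2*W)/W = 2)
(369 - 172)/(f(11) + 283) = (369 - 172)/(2 + 283) = 197/285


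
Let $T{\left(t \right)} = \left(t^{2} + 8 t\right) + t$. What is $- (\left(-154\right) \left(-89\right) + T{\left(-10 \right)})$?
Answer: $-13716$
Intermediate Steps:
$T{\left(t \right)} = t^{2} + 9 t$
$- (\left(-154\right) \left(-89\right) + T{\left(-10 \right)}) = - (\left(-154\right) \left(-89\right) - 10 \left(9 - 10\right)) = - (13706 - -10) = - (13706 + 10) = \left(-1\right) 13716 = -13716$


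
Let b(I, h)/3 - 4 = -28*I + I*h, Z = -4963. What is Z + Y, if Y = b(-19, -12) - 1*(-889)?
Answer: -1782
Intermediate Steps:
b(I, h) = 12 - 84*I + 3*I*h (b(I, h) = 12 + 3*(-28*I + I*h) = 12 + (-84*I + 3*I*h) = 12 - 84*I + 3*I*h)
Y = 3181 (Y = (12 - 84*(-19) + 3*(-19)*(-12)) - 1*(-889) = (12 + 1596 + 684) + 889 = 2292 + 889 = 3181)
Z + Y = -4963 + 3181 = -1782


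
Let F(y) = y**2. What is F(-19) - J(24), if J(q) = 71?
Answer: 290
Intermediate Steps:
F(-19) - J(24) = (-19)**2 - 1*71 = 361 - 71 = 290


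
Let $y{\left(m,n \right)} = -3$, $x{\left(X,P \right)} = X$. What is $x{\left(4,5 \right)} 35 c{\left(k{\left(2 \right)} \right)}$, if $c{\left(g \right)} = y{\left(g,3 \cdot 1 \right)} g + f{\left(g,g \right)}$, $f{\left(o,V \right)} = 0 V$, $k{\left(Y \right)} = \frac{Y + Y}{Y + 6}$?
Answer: $-210$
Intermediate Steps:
$k{\left(Y \right)} = \frac{2 Y}{6 + Y}$
$f{\left(o,V \right)} = 0$
$c{\left(g \right)} = - 3 g$ ($c{\left(g \right)} = - 3 g + 0 = - 3 g$)
$x{\left(4,5 \right)} 35 c{\left(k{\left(2 \right)} \right)} = 4 \cdot 35 \left(- 3 \cdot 2 \cdot 2 \frac{1}{6 + 2}\right) = 140 \left(- 3 \cdot 2 \cdot 2 \cdot \frac{1}{8}\right) = 140 \left(\left(-3\right) \frac{1}{2}\right) = 140 \left(- \frac{3}{2}\right) = -210$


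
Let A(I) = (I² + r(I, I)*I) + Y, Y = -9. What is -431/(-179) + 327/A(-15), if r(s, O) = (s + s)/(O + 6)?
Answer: 130079/29714 ≈ 4.3777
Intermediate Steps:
r(s, O) = 2*s/(6 + O) (r(s, O) = (2*s)/(6 + O) = 2*s/(6 + O))
A(I) = -9 + I² + 2*I²/(6 + I) (A(I) = (I² + (2*I/(6 + I))*I) - 9 = (I² + 2*I²/(6 + I)) - 9 = -9 + I² + 2*I²/(6 + I))
-431/(-179) + 327/A(-15) = -431/(-179) + 327/(((2*(-15)² + (-9 + (-15)²)*(6 - 15))/(6 - 15))) = -431*(-1/179) + 327/(((2*225 + (-9 + 225)*(-9))/(-9))) = 431/179 + 327/((-(450 + 216*(-9))/9)) = 431/179 + 327/((-(450 - 1944)/9)) = 431/179 + 327/((-⅑*(-1494))) = 431/179 + 327/166 = 130079/29714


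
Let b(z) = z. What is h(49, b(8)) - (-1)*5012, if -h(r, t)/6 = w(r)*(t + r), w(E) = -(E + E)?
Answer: 38528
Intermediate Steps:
w(E) = -2*E
h(r, t) = 12*r*(r + t) (h(r, t) = -6*(-2*r)*(t + r) = -6*(-2*r)*(r + t) = -(-12)*r*(r + t) = 12*r*(r + t))
h(49, b(8)) - (-1)*5012 = 12*49*(49 + 8) - (-1)*5012 = 12*49*57 - 1*(-5012) = 33516 + 5012 = 38528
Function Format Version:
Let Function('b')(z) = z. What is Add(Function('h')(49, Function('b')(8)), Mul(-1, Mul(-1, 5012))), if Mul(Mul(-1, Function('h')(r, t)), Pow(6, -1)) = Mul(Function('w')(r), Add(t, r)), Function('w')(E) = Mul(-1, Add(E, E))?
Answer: 38528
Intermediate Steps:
Function('w')(E) = Mul(-2, E) (Function('w')(E) = Mul(-1, Mul(2, E)) = Mul(-2, E))
Function('h')(r, t) = Mul(12, r, Add(r, t)) (Function('h')(r, t) = Mul(-6, Mul(Mul(-2, r), Add(t, r))) = Mul(-6, Mul(Mul(-2, r), Add(r, t))) = Mul(-6, Mul(-2, r, Add(r, t))) = Mul(12, r, Add(r, t)))
Add(Function('h')(49, Function('b')(8)), Mul(-1, Mul(-1, 5012))) = Add(Mul(12, 49, Add(49, 8)), Mul(-1, Mul(-1, 5012))) = Add(Mul(12, 49, 57), Mul(-1, -5012)) = Add(33516, 5012) = 38528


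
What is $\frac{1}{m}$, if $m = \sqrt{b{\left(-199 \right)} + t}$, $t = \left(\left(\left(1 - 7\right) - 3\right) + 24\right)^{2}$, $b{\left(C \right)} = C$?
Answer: $\frac{\sqrt{26}}{26} \approx 0.19612$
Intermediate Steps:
$t = 225$ ($t = \left(\left(-6 - 3\right) + 24\right)^{2} = \left(-9 + 24\right)^{2} = 15^{2} = 225$)
$m = \sqrt{26}$ ($m = \sqrt{-199 + 225} = \sqrt{26} \approx 5.099$)
$\frac{1}{m} = \frac{1}{\sqrt{26}} = \frac{\sqrt{26}}{26}$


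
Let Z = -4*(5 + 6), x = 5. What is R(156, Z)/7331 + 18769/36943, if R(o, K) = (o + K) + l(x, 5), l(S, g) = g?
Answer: 141917870/270829133 ≈ 0.52401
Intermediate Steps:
Z = -44 (Z = -4*11 = -44)
R(o, K) = 5 + K + o (R(o, K) = (o + K) + 5 = (K + o) + 5 = 5 + K + o)
R(156, Z)/7331 + 18769/36943 = (5 - 44 + 156)/7331 + 18769/36943 = 117*(1/7331) + 18769*(1/36943) = 117/7331 + 18769/36943 = 141917870/270829133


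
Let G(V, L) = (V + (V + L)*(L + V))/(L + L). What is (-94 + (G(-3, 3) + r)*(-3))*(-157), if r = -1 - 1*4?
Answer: 24335/2 ≈ 12168.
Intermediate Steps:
r = -5 (r = -1 - 4 = -5)
G(V, L) = (V + (L + V)²)/(2*L) (G(V, L) = (V + (L + V)*(L + V))/((2*L)) = (V + (L + V)²)*(1/(2*L)) = (V + (L + V)²)/(2*L))
(-94 + (G(-3, 3) + r)*(-3))*(-157) = (-94 + ((½)*(-3 + (3 - 3)²)/3 - 5)*(-3))*(-157) = (-94 + ((½)*(⅓)*(-3 + 0²) - 5)*(-3))*(-157) = (-94 + ((½)*(⅓)*(-3 + 0) - 5)*(-3))*(-157) = (-94 + ((½)*(⅓)*(-3) - 5)*(-3))*(-157) = (-94 + (-½ - 5)*(-3))*(-157) = (-94 - 11/2*(-3))*(-157) = (-94 + 33/2)*(-157) = -155/2*(-157) = 24335/2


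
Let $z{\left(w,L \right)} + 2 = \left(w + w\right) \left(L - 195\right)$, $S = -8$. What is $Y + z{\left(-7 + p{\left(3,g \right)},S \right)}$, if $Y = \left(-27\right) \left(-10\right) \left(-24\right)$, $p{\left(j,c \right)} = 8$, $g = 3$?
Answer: $-6888$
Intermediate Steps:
$Y = -6480$ ($Y = 270 \left(-24\right) = -6480$)
$z{\left(w,L \right)} = -2 + 2 w \left(-195 + L\right)$ ($z{\left(w,L \right)} = -2 + \left(w + w\right) \left(L - 195\right) = -2 + 2 w \left(-195 + L\right)$)
$Y + z{\left(-7 + p{\left(3,g \right)},S \right)} = -6480 - \left(2 + 406 \left(-7 + 8\right)\right) = -6480 - \left(392 + 16\right) = -6480 - 408 = -6888$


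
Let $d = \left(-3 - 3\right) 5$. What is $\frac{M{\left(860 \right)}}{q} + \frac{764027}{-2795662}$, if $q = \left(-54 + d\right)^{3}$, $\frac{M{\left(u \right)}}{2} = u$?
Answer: $- \frac{28603149853}{103562503128} \approx -0.27619$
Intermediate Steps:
$M{\left(u \right)} = 2 u$
$d = -30$ ($d = \left(-6\right) 5 = -30$)
$q = -592704$ ($q = \left(-54 - 30\right)^{3} = \left(-84\right)^{3} = -592704$)
$\frac{M{\left(860 \right)}}{q} + \frac{764027}{-2795662} = \frac{2 \cdot 860}{-592704} + \frac{764027}{-2795662} = 1720 \left(- \frac{1}{592704}\right) + 764027 \left(- \frac{1}{2795662}\right) = - \frac{215}{74088} - \frac{764027}{2795662} = - \frac{28603149853}{103562503128}$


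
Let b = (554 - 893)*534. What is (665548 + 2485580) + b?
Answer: 2970102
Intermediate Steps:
b = -181026 (b = -339*534 = -181026)
(665548 + 2485580) + b = (665548 + 2485580) - 181026 = 3151128 - 181026 = 2970102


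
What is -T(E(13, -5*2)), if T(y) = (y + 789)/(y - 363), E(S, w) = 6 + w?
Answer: 785/367 ≈ 2.1390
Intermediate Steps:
T(y) = (789 + y)/(-363 + y)
-T(E(13, -5*2)) = -(789 + (6 - 5*2))/(-363 + (6 - 5*2)) = -(789 + (6 - 10))/(-363 + (6 - 10)) = -(789 - 4)/(-363 - 4) = -785/(-367) = -(-1)*785/367 = -1*(-785/367) = 785/367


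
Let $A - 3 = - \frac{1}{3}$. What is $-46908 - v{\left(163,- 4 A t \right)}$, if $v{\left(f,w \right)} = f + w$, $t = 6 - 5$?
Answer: $- \frac{141181}{3} \approx -47060.0$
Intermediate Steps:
$A = \frac{8}{3}$ ($A = 3 - \frac{1}{3} = \frac{8}{3} \approx 2.6667$)
$t = 1$ ($t = 6 - 5 = 1$)
$-46908 - v{\left(163,- 4 A t \right)} = -46908 - \left(163 + \left(-4\right) \frac{8}{3} \cdot 1\right) = -46908 - \left(163 - \frac{32}{3}\right) = -46908 - \frac{457}{3} = - \frac{141181}{3}$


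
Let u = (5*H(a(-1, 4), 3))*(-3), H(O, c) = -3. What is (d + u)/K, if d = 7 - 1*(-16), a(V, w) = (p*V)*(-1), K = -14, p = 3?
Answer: -34/7 ≈ -4.8571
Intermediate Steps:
a(V, w) = -3*V (a(V, w) = (3*V)*(-1) = -3*V)
d = 23 (d = 7 + 16 = 23)
u = 45 (u = (5*(-3))*(-3) = -15*(-3) = 45)
(d + u)/K = (23 + 45)/(-14) = 68*(-1/14) = -34/7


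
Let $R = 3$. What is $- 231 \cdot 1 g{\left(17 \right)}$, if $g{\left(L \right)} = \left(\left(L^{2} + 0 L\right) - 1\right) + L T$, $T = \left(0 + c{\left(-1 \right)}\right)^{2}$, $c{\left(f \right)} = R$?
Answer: $-101871$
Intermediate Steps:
$c{\left(f \right)} = 3$
$T = 9$ ($T = \left(0 + 3\right)^{2} = 3^{2} = 9$)
$g{\left(L \right)} = -1 + L^{2} + 9 L$ ($g{\left(L \right)} = \left(\left(L^{2} + 0 L\right) - 1\right) + L 9 = \left(\left(L^{2} + 0\right) - 1\right) + 9 L = \left(L^{2} - 1\right) + 9 L = \left(-1 + L^{2}\right) + 9 L = -1 + L^{2} + 9 L$)
$- 231 \cdot 1 g{\left(17 \right)} = - 231 \cdot 1 \left(-1 + 17^{2} + 9 \cdot 17\right) = - 231 \cdot 1 \left(-1 + 289 + 153\right) = - 231 \cdot 1 \cdot 441 = \left(-231\right) 441 = -101871$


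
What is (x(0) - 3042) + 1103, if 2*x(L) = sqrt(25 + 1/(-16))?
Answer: -1939 + sqrt(399)/8 ≈ -1936.5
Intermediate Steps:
x(L) = sqrt(399)/8 (x(L) = sqrt(25 + 1/(-16))/2 = sqrt(25 - 1/16)/2 = sqrt(399/16)/2 = (sqrt(399)/4)/2 = sqrt(399)/8)
(x(0) - 3042) + 1103 = (sqrt(399)/8 - 3042) + 1103 = (-3042 + sqrt(399)/8) + 1103 = -1939 + sqrt(399)/8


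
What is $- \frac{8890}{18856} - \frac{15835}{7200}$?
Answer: $- \frac{9064819}{3394080} \approx -2.6708$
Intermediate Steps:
$- \frac{8890}{18856} - \frac{15835}{7200} = \left(-8890\right) \frac{1}{18856} - \frac{3167}{1440} = - \frac{4445}{9428} - \frac{3167}{1440} = - \frac{9064819}{3394080}$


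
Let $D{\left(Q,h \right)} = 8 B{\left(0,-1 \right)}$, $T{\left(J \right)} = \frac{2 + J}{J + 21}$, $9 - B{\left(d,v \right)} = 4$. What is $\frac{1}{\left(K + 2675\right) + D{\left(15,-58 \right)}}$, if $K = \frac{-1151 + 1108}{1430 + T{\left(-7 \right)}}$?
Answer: $\frac{20015}{54340123} \approx 0.00036833$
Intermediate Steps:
$B{\left(d,v \right)} = 5$ ($B{\left(d,v \right)} = 9 - 4 = 5$)
$T{\left(J \right)} = \frac{2 + J}{21 + J}$
$D{\left(Q,h \right)} = 40$ ($D{\left(Q,h \right)} = 8 \cdot 5 = 40$)
$K = - \frac{602}{20015}$ ($K = \frac{-1151 + 1108}{1430 + \frac{2 - 7}{21 - 7}} = - \frac{43}{1430 + \frac{1}{14} \left(-5\right)} = - \frac{43}{1430 - \frac{5}{14}} = - \frac{43}{\frac{20015}{14}} = \left(-43\right) \frac{14}{20015} = - \frac{602}{20015} \approx -0.030077$)
$\frac{1}{\left(K + 2675\right) + D{\left(15,-58 \right)}} = \frac{1}{\left(- \frac{602}{20015} + 2675\right) + 40} = \frac{1}{\frac{53539523}{20015} + 40} = \frac{1}{\frac{54340123}{20015}} = \frac{20015}{54340123}$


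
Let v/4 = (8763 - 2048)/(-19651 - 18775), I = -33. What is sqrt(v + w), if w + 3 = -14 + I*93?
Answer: 2*I*sqrt(284855530831)/19213 ≈ 55.558*I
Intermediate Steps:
v = -13430/19213 (v = 4*((8763 - 2048)/(-19651 - 18775)) = 4*(6715/(-38426)) = 4*(6715*(-1/38426)) = 4*(-6715/38426) = -13430/19213 ≈ -0.69901)
w = -3086 (w = -3 + (-14 - 33*93) = -3 + (-14 - 3069) = -3 - 3083 = -3086)
sqrt(v + w) = sqrt(-13430/19213 - 3086) = sqrt(-59304748/19213) = 2*I*sqrt(284855530831)/19213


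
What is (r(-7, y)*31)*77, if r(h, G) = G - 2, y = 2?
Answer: 0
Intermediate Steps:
r(h, G) = -2 + G
(r(-7, y)*31)*77 = ((-2 + 2)*31)*77 = (0*31)*77 = 0*77 = 0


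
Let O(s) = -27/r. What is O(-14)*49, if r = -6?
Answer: 441/2 ≈ 220.50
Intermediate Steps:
O(s) = 9/2 (O(s) = -27/(-6) = -27*(-⅙) = 9/2)
O(-14)*49 = (9/2)*49 = 441/2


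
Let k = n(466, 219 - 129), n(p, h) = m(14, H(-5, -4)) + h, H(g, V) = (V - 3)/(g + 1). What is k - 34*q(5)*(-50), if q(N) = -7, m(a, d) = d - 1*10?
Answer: -47273/4 ≈ -11818.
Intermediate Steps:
H(g, V) = (-3 + V)/(1 + g)
m(a, d) = -10 + d (m(a, d) = d - 10 = -10 + d)
n(p, h) = -33/4 + h (n(p, h) = (-10 + (-3 - 4)/(1 - 5)) + h = (-10 - 7/(-4)) + h = (-10 - 1/4*(-7)) + h = (-10 + 7/4) + h = -33/4 + h)
k = 327/4 (k = -33/4 + (219 - 129) = -33/4 + 90 = 327/4 ≈ 81.750)
k - 34*q(5)*(-50) = 327/4 - 34*(-7)*(-50) = 327/4 - (-238)*(-50) = 327/4 - 1*11900 = 327/4 - 11900 = -47273/4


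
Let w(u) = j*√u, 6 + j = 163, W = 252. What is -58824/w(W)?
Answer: -9804*√7/1099 ≈ -23.602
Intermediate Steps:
j = 157 (j = -6 + 163 = 157)
w(u) = 157*√u
-58824/w(W) = -58824*√7/6594 = -9804*√7/1099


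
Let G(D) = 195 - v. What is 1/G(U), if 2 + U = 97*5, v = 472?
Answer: -1/277 ≈ -0.0036101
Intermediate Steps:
U = 483 (U = -2 + 97*5 = -2 + 485 = 483)
G(D) = -277 (G(D) = 195 - 1*472 = 195 - 472 = -277)
1/G(U) = 1/(-277) = -1/277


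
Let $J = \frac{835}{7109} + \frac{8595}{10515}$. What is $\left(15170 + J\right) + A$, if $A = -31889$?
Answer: $- \frac{83312956279}{4983409} \approx -16718.0$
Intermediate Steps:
$J = \frac{4658792}{4983409}$ ($J = 835 \cdot \frac{1}{7109} + 8595 \cdot \frac{1}{10515} = \frac{835}{7109} + \frac{573}{701} = \frac{4658792}{4983409} \approx 0.93486$)
$\left(15170 + J\right) + A = \left(15170 + \frac{4658792}{4983409}\right) - 31889 = \frac{75602973322}{4983409} - 31889 = - \frac{83312956279}{4983409}$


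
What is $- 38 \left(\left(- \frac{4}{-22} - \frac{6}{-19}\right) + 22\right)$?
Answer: $- \frac{9404}{11} \approx -854.91$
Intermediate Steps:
$- 38 \left(\left(- \frac{4}{-22} - \frac{6}{-19}\right) + 22\right) = - 38 \left(\left(\left(-4\right) \left(- \frac{1}{22}\right) - - \frac{6}{19}\right) + 22\right) = - 38 \left(\left(\frac{2}{11} + \frac{6}{19}\right) + 22\right) = - 38 \left(\frac{104}{209} + 22\right) = \left(-38\right) \frac{4702}{209} = - \frac{9404}{11}$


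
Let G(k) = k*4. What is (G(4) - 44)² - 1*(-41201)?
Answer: 41985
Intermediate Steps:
G(k) = 4*k
(G(4) - 44)² - 1*(-41201) = (4*4 - 44)² - 1*(-41201) = (16 - 44)² + 41201 = (-28)² + 41201 = 784 + 41201 = 41985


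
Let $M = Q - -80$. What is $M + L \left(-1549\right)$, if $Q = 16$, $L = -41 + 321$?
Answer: $-433624$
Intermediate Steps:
$L = 280$
$M = 96$ ($M = 16 - -80 = 16 + 80 = 96$)
$M + L \left(-1549\right) = 96 + 280 \left(-1549\right) = 96 - 433720 = -433624$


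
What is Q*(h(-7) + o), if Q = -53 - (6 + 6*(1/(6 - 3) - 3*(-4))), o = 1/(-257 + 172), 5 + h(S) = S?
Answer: 135793/85 ≈ 1597.6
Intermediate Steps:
h(S) = -5 + S
o = -1/85 (o = 1/(-85) = -1/85 ≈ -0.011765)
Q = -133 (Q = -53 - (6 + 6*(1/3 + 12)) = -53 - (6 + 6*(37/3)) = -53 - (6 + 74) = -53 - 1*80 = -53 - 80 = -133)
Q*(h(-7) + o) = -133*((-5 - 7) - 1/85) = -133*(-12 - 1/85) = -133*(-1021/85) = 135793/85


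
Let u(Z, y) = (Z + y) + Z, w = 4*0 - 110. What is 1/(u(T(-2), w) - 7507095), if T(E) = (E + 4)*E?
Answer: -1/7507213 ≈ -1.3321e-7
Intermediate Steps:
T(E) = E*(4 + E) (T(E) = (4 + E)*E = E*(4 + E))
w = -110 (w = 0 - 110 = -110)
u(Z, y) = y + 2*Z
1/(u(T(-2), w) - 7507095) = 1/((-110 + 2*(-2*(4 - 2))) - 7507095) = 1/((-110 + 2*(-2*2)) - 7507095) = 1/((-110 + 2*(-4)) - 7507095) = 1/((-110 - 8) - 7507095) = 1/(-118 - 7507095) = 1/(-7507213) = -1/7507213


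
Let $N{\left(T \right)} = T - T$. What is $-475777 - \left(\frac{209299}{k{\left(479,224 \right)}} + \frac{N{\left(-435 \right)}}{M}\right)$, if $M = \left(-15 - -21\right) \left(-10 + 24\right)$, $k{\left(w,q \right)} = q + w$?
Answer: $- \frac{334680530}{703} \approx -4.7607 \cdot 10^{5}$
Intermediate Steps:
$N{\left(T \right)} = 0$
$M = 84$ ($M = \left(-15 + 21\right) 14 = 6 \cdot 14 = 84$)
$-475777 - \left(\frac{209299}{k{\left(479,224 \right)}} + \frac{N{\left(-435 \right)}}{M}\right) = -475777 - \left(\frac{209299}{224 + 479} + \frac{0}{84}\right) = -475777 - \left(\frac{209299}{703} + 0 \cdot \frac{1}{84}\right) = -475777 - \left(209299 \cdot \frac{1}{703} + 0\right) = -475777 - \left(\frac{209299}{703} + 0\right) = -475777 - \frac{209299}{703} = - \frac{334680530}{703}$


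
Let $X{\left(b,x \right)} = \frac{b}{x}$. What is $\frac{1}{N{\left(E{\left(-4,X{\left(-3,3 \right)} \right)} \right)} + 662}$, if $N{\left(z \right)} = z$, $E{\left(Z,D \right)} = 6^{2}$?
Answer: $\frac{1}{698} \approx 0.0014327$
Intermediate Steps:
$E{\left(Z,D \right)} = 36$
$\frac{1}{N{\left(E{\left(-4,X{\left(-3,3 \right)} \right)} \right)} + 662} = \frac{1}{36 + 662} = \frac{1}{698}$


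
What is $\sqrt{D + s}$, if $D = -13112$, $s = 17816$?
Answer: $28 \sqrt{6} \approx 68.586$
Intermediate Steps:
$\sqrt{D + s} = \sqrt{-13112 + 17816} = \sqrt{4704} = 28 \sqrt{6}$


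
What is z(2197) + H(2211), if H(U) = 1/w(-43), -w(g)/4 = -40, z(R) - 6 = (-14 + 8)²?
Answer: 6721/160 ≈ 42.006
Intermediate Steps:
z(R) = 42 (z(R) = 6 + (-14 + 8)² = 6 + (-6)² = 6 + 36 = 42)
w(g) = 160 (w(g) = -4*(-40) = 160)
H(U) = 1/160
z(2197) + H(2211) = 42 + 1/160 = 6721/160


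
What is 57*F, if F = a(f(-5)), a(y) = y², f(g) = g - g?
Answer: 0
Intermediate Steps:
f(g) = 0
F = 0 (F = 0² = 0)
57*F = 57*0 = 0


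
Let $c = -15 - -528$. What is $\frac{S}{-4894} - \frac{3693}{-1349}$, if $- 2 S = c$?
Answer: $\frac{36839121}{13204012} \approx 2.79$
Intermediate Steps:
$c = 513$ ($c = -15 + 528 = 513$)
$S = - \frac{513}{2}$ ($S = \left(- \frac{1}{2}\right) 513 = - \frac{513}{2} \approx -256.5$)
$\frac{S}{-4894} - \frac{3693}{-1349} = - \frac{513}{2 \left(-4894\right)} - \frac{3693}{-1349} = \left(- \frac{513}{2}\right) \left(- \frac{1}{4894}\right) - - \frac{3693}{1349} = \frac{513}{9788} + \frac{3693}{1349} = \frac{36839121}{13204012}$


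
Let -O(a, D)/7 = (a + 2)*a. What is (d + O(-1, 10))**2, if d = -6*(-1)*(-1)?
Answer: 1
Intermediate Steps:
d = -6 (d = 6*(-1) = -6)
O(a, D) = -7*a*(2 + a) (O(a, D) = -7*(a + 2)*a = -7*(2 + a)*a = -7*a*(2 + a))
(d + O(-1, 10))**2 = (-6 - 7*(-1)*(2 - 1))**2 = (-6 - 7*(-1)*1)**2 = (-6 + 7)**2 = 1**2 = 1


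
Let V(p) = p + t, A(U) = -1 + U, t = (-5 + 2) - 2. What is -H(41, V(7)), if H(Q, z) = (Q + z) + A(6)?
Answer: -48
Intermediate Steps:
t = -5 (t = -3 - 2 = -5)
V(p) = -5 + p (V(p) = p - 5 = -5 + p)
H(Q, z) = 5 + Q + z (H(Q, z) = (Q + z) + (-1 + 6) = (Q + z) + 5 = 5 + Q + z)
-H(41, V(7)) = -(5 + 41 + (-5 + 7)) = -(5 + 41 + 2) = -1*48 = -48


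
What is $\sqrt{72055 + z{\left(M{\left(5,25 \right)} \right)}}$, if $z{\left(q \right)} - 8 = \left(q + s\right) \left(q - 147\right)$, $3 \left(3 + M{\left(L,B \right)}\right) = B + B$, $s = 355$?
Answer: $\frac{\sqrt{206167}}{3} \approx 151.35$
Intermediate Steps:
$M{\left(L,B \right)} = -3 + \frac{2 B}{3}$ ($M{\left(L,B \right)} = -3 + \frac{B + B}{3} = -3 + \frac{2 B}{3}$)
$z{\left(q \right)} = 8 + \left(-147 + q\right) \left(355 + q\right)$ ($z{\left(q \right)} = 8 + \left(q + 355\right) \left(q - 147\right) = 8 + \left(355 + q\right) \left(-147 + q\right) = 8 + \left(-147 + q\right) \left(355 + q\right)$)
$\sqrt{72055 + z{\left(M{\left(5,25 \right)} \right)}} = \sqrt{72055 + \left(-52177 + \left(-3 + \frac{2}{3} \cdot 25\right)^{2} + 208 \left(-3 + \frac{2}{3} \cdot 25\right)\right)} = \sqrt{72055 + \left(-52177 + \left(-3 + \frac{50}{3}\right)^{2} + 208 \left(-3 + \frac{50}{3}\right)\right)} = \sqrt{72055 + \left(-52177 + \left(\frac{41}{3}\right)^{2} + 208 \cdot \frac{41}{3}\right)} = \sqrt{72055 + \left(-52177 + \frac{1681}{9} + \frac{8528}{3}\right)} = \sqrt{72055 - \frac{442328}{9}} = \sqrt{\frac{206167}{9}} = \frac{\sqrt{206167}}{3}$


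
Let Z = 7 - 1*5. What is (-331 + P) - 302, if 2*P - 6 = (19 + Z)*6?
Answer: -567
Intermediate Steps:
Z = 2 (Z = 7 - 5 = 2)
P = 66 (P = 3 + ((19 + 2)*6)/2 = 3 + (21*6)/2 = 3 + (1/2)*126 = 3 + 63 = 66)
(-331 + P) - 302 = (-331 + 66) - 302 = -265 - 302 = -567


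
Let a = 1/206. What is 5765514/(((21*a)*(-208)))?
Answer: -98974657/364 ≈ -2.7191e+5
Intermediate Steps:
a = 1/206 ≈ 0.0048544
5765514/(((21*a)*(-208))) = 5765514/(((21*(1/206))*(-208))) = 5765514/(((21/206)*(-208))) = 5765514/(-2184/103) = 5765514*(-103/2184) = -98974657/364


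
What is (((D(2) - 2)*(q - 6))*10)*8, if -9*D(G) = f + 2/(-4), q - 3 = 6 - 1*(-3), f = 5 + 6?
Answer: -1520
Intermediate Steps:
f = 11
q = 12 (q = 3 + (6 - 1*(-3)) = 3 + (6 + 3) = 3 + 9 = 12)
D(G) = -7/6 (D(G) = -(11 + 2/(-4))/9 = -(11 + 2*(-1/4))/9 = -(11 - 1/2)/9 = -1/9*21/2 = -7/6)
(((D(2) - 2)*(q - 6))*10)*8 = (((-7/6 - 2)*(12 - 6))*10)*8 = (-19/6*6*10)*8 = -19*10*8 = -190*8 = -1520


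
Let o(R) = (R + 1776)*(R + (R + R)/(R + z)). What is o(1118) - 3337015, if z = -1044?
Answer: -520859/37 ≈ -14077.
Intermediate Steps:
o(R) = (1776 + R)*(R + 2*R/(-1044 + R)) (o(R) = (R + 1776)*(R + (R + R)/(R - 1044)) = (1776 + R)*(R + (2*R)/(-1044 + R)) = (1776 + R)*(R + 2*R/(-1044 + R)))
o(1118) - 3337015 = 1118*(-1850592 + 1118**2 + 734*1118)/(-1044 + 1118) - 3337015 = 1118*(-1850592 + 1249924 + 820612)/74 - 3337015 = 1118*(1/74)*219944 - 3337015 = 122948696/37 - 3337015 = -520859/37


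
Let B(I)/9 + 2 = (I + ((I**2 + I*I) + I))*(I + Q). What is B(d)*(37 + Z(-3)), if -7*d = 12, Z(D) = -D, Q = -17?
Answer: -5906160/343 ≈ -17219.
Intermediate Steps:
d = -12/7 (d = -1/7*12 = -12/7 ≈ -1.7143)
B(I) = -18 + 9*(-17 + I)*(2*I + 2*I**2) (B(I) = -18 + 9*((I + ((I**2 + I*I) + I))*(I - 17)) = -18 + 9*((I + ((I**2 + I**2) + I))*(-17 + I)) = -18 + 9*((I + (2*I**2 + I))*(-17 + I)) = -18 + 9*((I + (I + 2*I**2))*(-17 + I)) = -18 + 9*((2*I + 2*I**2)*(-17 + I)) = -18 + 9*((-17 + I)*(2*I + 2*I**2)) = -18 + 9*(-17 + I)*(2*I + 2*I**2))
B(d)*(37 + Z(-3)) = (-18 - 306*(-12/7) - 288*(-12/7)**2 + 18*(-12/7)**3)*(37 - 1*(-3)) = (-18 + 3672/7 - 288*144/49 + 18*(-1728/343))*(37 + 3) = (-18 + 3672/7 - 41472/49 - 31104/343)*40 = -147654/343*40 = -5906160/343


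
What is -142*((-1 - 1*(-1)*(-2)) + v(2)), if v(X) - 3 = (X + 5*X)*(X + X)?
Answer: -6816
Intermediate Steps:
v(X) = 3 + 12*X² (v(X) = 3 + (X + 5*X)*(X + X) = 3 + (6*X)*(2*X) = 3 + 12*X²)
-142*((-1 - 1*(-1)*(-2)) + v(2)) = -142*((-1 - 1*(-1)*(-2)) + (3 + 12*2²)) = -142*((-1 + 1*(-2)) + (3 + 12*4)) = -142*((-1 - 2) + (3 + 48)) = -142*(-3 + 51) = -142*48 = -6816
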